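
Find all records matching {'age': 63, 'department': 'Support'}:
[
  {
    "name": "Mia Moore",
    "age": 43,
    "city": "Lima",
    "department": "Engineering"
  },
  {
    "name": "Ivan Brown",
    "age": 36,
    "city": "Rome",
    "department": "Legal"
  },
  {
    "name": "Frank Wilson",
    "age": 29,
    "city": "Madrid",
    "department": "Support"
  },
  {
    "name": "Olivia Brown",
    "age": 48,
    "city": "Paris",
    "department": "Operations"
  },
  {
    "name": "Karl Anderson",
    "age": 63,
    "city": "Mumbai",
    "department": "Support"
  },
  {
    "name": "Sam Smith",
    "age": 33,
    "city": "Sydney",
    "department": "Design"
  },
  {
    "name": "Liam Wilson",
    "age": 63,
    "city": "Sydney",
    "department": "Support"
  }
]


Search criteria: {'age': 63, 'department': 'Support'}

Checking 7 records:
  Mia Moore: {age: 43, department: Engineering}
  Ivan Brown: {age: 36, department: Legal}
  Frank Wilson: {age: 29, department: Support}
  Olivia Brown: {age: 48, department: Operations}
  Karl Anderson: {age: 63, department: Support} <-- MATCH
  Sam Smith: {age: 33, department: Design}
  Liam Wilson: {age: 63, department: Support} <-- MATCH

Matches: ["Karl Anderson", "Liam Wilson"]

["Karl Anderson", "Liam Wilson"]


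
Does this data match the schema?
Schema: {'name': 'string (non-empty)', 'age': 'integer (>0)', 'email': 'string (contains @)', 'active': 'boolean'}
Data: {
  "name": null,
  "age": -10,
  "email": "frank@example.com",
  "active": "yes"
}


Validating each field against schema:
  name: FAIL (null is not a string)
  age: FAIL (-10 is not > 0)
  email: OK (string with @)
  active: FAIL ("yes" is not a boolean)

Result: INVALID (3 errors: name, age, active)

INVALID (3 errors: name, age, active)


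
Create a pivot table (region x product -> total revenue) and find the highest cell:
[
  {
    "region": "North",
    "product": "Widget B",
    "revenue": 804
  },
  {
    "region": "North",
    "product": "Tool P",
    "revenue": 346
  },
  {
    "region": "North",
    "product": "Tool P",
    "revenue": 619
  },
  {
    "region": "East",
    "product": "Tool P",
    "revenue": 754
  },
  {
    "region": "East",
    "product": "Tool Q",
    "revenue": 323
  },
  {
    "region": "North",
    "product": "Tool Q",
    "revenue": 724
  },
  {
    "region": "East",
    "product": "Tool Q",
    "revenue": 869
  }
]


Pivot: region (rows) x product (columns) -> total revenue

     Tool P        Tool Q        Widget B    
East           754          1192             0  
North          965           724           804  

Highest: East / Tool Q = $1192

East / Tool Q = $1192


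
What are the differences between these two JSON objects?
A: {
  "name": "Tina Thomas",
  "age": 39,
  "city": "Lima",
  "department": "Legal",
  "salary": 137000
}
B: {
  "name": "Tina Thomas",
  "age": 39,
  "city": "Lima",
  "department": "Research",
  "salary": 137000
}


Comparing each field (in key order):
  name: same
  age: same
  city: same
  department: DIFFERENT
  salary: same
Differences:
  department: Legal -> Research

1 field(s) changed

1 change: department


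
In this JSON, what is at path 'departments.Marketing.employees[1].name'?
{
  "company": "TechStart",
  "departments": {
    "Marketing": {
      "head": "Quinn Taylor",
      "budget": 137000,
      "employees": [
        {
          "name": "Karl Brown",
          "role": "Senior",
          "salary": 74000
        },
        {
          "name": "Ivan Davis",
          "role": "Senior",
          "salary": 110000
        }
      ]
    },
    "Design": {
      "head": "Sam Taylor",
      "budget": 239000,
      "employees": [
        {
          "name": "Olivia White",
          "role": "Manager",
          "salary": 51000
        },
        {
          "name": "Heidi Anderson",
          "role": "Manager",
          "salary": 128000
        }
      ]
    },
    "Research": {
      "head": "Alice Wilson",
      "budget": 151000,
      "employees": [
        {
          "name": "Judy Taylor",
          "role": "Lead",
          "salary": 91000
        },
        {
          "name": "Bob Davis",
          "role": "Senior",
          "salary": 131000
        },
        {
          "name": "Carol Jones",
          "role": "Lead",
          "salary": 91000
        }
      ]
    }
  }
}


Path: departments.Marketing.employees[1].name

Navigate:
  -> departments
  -> Marketing
  -> employees[1].name = 'Ivan Davis'

Ivan Davis


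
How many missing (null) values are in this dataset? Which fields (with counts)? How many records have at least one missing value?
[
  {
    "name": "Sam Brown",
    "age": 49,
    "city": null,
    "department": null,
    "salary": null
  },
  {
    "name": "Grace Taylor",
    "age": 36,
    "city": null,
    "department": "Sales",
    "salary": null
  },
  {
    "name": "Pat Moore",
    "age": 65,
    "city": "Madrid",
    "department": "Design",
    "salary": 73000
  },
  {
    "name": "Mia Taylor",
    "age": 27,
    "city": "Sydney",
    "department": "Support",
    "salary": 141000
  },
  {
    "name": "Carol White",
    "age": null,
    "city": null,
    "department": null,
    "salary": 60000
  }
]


Checking for missing (null) values in 5 records:

  Sam Brown: city, department, salary
  Grace Taylor: city, salary
  Pat Moore: complete
  Mia Taylor: complete
  Carol White: age, city, department

Per field:
  name: 0 missing
  age: 1 missing
  city: 3 missing
  department: 2 missing
  salary: 2 missing

Total missing values: 8
Records with any missing: 3

8 missing values (age: 1, city: 3, department: 2, salary: 2); 3 incomplete records


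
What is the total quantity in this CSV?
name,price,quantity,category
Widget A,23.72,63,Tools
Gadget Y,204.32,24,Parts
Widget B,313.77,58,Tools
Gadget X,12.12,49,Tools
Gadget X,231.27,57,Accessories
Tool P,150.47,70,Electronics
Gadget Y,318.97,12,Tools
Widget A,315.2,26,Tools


Computing total quantity:
Values: [63, 24, 58, 49, 57, 70, 12, 26]
Sum = 359

359


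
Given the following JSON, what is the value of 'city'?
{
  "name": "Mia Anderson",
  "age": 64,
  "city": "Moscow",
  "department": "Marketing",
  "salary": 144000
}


Looking up field 'city'
Value: Moscow

Moscow


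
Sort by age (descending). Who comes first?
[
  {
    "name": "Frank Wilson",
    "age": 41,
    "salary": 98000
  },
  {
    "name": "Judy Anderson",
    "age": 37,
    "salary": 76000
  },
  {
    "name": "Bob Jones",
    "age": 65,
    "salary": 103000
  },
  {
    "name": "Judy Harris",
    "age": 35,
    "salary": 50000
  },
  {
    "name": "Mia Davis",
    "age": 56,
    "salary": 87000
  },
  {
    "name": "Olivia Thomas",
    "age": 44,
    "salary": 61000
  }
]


Sort by: age (descending)

Sorted order:
  1. Bob Jones (age = 65)
  2. Mia Davis (age = 56)
  3. Olivia Thomas (age = 44)
  4. Frank Wilson (age = 41)
  5. Judy Anderson (age = 37)
  6. Judy Harris (age = 35)

First: Bob Jones

Bob Jones


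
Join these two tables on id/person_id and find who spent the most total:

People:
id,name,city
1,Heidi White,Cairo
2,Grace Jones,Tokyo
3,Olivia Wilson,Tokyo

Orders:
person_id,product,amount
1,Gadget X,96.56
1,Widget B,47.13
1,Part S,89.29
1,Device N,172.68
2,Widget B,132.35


Join on: people.id = orders.person_id

Joined rows:
  Heidi White (Cairo) bought Gadget X for $96.56
  Heidi White (Cairo) bought Widget B for $47.13
  Heidi White (Cairo) bought Part S for $89.29
  Heidi White (Cairo) bought Device N for $172.68
  Grace Jones (Tokyo) bought Widget B for $132.35

Total per person:
  Heidi White: $405.66
  Grace Jones: $132.35

Top spender: Heidi White ($405.66)

Heidi White ($405.66)


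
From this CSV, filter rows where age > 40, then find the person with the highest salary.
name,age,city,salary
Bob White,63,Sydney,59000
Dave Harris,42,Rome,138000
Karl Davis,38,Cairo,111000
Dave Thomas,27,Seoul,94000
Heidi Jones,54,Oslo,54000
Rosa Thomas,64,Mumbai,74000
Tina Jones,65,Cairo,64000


Filter: age > 40
Sort by: salary (descending)

Filtered records (5):
  Dave Harris, age 42, salary $138000
  Rosa Thomas, age 64, salary $74000
  Tina Jones, age 65, salary $64000
  Bob White, age 63, salary $59000
  Heidi Jones, age 54, salary $54000

Highest salary: Dave Harris ($138000)

Dave Harris


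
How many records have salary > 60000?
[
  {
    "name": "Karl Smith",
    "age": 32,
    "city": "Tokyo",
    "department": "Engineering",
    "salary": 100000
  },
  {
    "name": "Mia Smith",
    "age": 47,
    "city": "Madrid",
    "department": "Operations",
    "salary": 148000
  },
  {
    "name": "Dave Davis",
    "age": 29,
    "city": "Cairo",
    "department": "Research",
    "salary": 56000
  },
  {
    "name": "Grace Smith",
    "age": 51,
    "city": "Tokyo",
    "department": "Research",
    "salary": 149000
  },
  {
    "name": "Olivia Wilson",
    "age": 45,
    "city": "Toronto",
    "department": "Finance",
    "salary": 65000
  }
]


Data: 5 records
Condition: salary > 60000

Checking each record:
  Karl Smith: 100000 MATCH
  Mia Smith: 148000 MATCH
  Dave Davis: 56000
  Grace Smith: 149000 MATCH
  Olivia Wilson: 65000 MATCH

Count: 4

4


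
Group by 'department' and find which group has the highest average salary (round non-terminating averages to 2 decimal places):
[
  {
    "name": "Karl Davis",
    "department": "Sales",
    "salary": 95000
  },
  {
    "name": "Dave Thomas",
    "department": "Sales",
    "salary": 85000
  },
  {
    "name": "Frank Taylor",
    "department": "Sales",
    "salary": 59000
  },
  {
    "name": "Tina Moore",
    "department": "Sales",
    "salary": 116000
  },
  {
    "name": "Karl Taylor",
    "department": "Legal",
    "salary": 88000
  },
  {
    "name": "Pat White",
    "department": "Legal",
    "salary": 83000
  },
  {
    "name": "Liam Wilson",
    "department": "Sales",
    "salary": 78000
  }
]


Group by: department

Groups:
  Legal: 2 people, avg salary = 171000/2 = $85500
  Sales: 5 people, avg salary = 433000/5 = $86600

Highest average salary: Sales ($86600)

Sales ($86600)


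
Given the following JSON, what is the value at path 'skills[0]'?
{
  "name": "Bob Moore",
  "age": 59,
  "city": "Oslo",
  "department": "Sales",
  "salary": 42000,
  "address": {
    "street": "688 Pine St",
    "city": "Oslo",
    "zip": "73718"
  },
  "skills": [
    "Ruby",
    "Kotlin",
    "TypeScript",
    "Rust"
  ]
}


Query: skills[0]
Path: skills -> first element
Value: Ruby

Ruby


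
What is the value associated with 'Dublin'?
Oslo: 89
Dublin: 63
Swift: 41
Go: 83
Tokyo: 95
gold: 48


Looking up key 'Dublin'
Value: 63

63


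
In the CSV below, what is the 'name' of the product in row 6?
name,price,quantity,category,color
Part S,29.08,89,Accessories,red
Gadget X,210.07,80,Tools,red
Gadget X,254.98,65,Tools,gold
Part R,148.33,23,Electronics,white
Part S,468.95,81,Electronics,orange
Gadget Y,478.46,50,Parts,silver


Query: Row 6 ('Gadget Y'), column 'name'
Value: Gadget Y

Gadget Y


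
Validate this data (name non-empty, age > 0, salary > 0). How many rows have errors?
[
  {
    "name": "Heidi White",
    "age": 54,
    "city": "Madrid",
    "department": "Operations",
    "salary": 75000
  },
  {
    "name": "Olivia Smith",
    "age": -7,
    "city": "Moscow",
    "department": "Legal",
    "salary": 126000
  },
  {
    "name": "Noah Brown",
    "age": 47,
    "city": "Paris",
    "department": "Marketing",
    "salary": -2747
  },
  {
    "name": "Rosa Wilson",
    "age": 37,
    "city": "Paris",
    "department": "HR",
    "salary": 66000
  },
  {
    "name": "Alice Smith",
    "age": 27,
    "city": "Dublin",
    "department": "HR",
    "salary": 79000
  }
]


Validating 5 records:
Rules: name non-empty, age > 0, salary > 0

  Row 1 (Heidi White): OK
  Row 2 (Olivia Smith): negative age: -7
  Row 3 (Noah Brown): negative salary: -2747
  Row 4 (Rosa Wilson): OK
  Row 5 (Alice Smith): OK

Total errors: 2

2 errors


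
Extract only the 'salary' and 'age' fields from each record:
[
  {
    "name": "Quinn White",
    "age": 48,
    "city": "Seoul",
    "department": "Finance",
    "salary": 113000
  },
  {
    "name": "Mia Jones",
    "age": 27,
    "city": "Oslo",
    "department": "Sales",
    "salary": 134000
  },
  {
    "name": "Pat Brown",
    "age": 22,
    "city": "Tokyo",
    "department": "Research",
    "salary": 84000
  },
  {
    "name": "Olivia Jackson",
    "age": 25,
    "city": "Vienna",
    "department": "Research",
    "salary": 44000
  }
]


Original: 4 records with fields: name, age, city, department, salary
Keep: ['salary', 'age']
Drop: ['name', 'city', 'department']
Result: 4 records, 2 fields each

[
  {
    "salary": 113000,
    "age": 48
  },
  {
    "salary": 134000,
    "age": 27
  },
  {
    "salary": 84000,
    "age": 22
  },
  {
    "salary": 44000,
    "age": 25
  }
]


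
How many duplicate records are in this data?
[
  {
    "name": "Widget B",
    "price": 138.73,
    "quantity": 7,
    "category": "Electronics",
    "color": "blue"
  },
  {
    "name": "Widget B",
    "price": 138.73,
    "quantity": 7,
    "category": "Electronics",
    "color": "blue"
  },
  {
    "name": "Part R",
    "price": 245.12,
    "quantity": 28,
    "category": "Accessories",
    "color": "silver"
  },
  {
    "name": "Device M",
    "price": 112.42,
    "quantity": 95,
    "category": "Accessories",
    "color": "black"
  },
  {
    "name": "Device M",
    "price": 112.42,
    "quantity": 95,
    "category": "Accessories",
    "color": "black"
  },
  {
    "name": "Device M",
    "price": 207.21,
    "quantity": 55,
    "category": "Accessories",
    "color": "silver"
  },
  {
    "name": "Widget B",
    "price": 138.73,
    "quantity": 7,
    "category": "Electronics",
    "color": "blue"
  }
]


Checking 7 records for duplicates:

  Row 1: Widget B ($138.73, qty 7)
  Row 2: Widget B ($138.73, qty 7) <-- DUPLICATE
  Row 3: Part R ($245.12, qty 28)
  Row 4: Device M ($112.42, qty 95)
  Row 5: Device M ($112.42, qty 95) <-- DUPLICATE
  Row 6: Device M ($207.21, qty 55)
  Row 7: Widget B ($138.73, qty 7) <-- DUPLICATE

Duplicates found: 3
Unique records: 4

3 duplicates, 4 unique


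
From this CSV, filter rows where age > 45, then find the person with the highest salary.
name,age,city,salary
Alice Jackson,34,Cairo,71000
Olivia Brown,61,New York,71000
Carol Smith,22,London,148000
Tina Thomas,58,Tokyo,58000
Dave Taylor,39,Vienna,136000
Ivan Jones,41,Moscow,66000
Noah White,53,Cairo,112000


Filter: age > 45
Sort by: salary (descending)

Filtered records (3):
  Noah White, age 53, salary $112000
  Olivia Brown, age 61, salary $71000
  Tina Thomas, age 58, salary $58000

Highest salary: Noah White ($112000)

Noah White


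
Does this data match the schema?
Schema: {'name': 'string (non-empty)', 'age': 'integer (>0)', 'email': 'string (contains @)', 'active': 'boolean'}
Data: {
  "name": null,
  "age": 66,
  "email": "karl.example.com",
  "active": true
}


Validating each field against schema:
  name: FAIL (null is not a string)
  age: OK (positive integer)
  email: FAIL ("karl.example.com" does not contain @)
  active: OK (boolean)

Result: INVALID (2 errors: name, email)

INVALID (2 errors: name, email)


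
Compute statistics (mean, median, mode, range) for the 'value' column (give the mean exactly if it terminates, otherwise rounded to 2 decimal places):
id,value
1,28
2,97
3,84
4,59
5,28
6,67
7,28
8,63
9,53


Data: [28, 97, 84, 59, 28, 67, 28, 63, 53]
Count: 9
Sum: 507
Mean: 507/9 ≈ 56.33 (rounded to 2 decimal places)
Sorted: [28, 28, 28, 53, 59, 63, 67, 84, 97]
Median: 59.0
Mode: 28 (3 times)
Range: 97 - 28 = 69
Min: 28, Max: 97

mean≈56.33, median=59.0, mode=28, range=69


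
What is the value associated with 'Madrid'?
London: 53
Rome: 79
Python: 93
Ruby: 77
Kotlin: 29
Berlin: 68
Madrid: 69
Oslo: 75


Looking up key 'Madrid'
Value: 69

69


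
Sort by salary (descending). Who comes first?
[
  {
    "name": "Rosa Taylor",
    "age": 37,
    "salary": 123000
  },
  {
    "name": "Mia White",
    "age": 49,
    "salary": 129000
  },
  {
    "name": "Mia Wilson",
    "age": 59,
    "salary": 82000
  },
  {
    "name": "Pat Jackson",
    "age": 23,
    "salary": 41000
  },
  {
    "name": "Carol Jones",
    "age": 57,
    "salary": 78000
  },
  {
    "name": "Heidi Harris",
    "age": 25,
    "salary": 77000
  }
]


Sort by: salary (descending)

Sorted order:
  1. Mia White (salary = 129000)
  2. Rosa Taylor (salary = 123000)
  3. Mia Wilson (salary = 82000)
  4. Carol Jones (salary = 78000)
  5. Heidi Harris (salary = 77000)
  6. Pat Jackson (salary = 41000)

First: Mia White

Mia White


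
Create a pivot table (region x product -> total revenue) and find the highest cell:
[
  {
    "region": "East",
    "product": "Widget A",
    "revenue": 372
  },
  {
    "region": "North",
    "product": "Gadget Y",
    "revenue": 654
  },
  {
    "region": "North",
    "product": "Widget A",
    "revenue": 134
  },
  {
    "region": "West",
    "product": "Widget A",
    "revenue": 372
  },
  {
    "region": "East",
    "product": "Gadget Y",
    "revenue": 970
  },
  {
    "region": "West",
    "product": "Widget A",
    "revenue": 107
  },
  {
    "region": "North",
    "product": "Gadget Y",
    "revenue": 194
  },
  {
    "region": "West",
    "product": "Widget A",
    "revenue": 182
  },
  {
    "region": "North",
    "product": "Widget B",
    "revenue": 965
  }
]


Pivot: region (rows) x product (columns) -> total revenue

     Gadget Y      Widget A      Widget B    
East           970           372             0  
North          848           134           965  
West             0           661             0  

Highest: East / Gadget Y = $970

East / Gadget Y = $970


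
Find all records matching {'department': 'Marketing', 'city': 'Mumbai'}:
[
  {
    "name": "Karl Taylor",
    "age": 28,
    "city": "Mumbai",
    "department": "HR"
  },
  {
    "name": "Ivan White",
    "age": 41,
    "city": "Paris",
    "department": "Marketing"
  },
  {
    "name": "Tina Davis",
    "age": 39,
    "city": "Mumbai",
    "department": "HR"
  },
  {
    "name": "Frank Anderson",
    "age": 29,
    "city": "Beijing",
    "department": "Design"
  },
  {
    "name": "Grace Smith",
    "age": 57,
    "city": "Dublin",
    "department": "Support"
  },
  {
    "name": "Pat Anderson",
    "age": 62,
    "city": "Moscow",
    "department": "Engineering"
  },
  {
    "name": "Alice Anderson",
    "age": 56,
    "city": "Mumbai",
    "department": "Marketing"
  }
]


Search criteria: {'department': 'Marketing', 'city': 'Mumbai'}

Checking 7 records:
  Karl Taylor: {department: HR, city: Mumbai}
  Ivan White: {department: Marketing, city: Paris}
  Tina Davis: {department: HR, city: Mumbai}
  Frank Anderson: {department: Design, city: Beijing}
  Grace Smith: {department: Support, city: Dublin}
  Pat Anderson: {department: Engineering, city: Moscow}
  Alice Anderson: {department: Marketing, city: Mumbai} <-- MATCH

Matches: ["Alice Anderson"]

["Alice Anderson"]


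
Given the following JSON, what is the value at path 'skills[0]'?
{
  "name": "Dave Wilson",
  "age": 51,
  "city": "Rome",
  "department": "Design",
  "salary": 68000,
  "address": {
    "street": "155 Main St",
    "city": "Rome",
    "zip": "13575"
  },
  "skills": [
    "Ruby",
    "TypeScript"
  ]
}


Query: skills[0]
Path: skills -> first element
Value: Ruby

Ruby


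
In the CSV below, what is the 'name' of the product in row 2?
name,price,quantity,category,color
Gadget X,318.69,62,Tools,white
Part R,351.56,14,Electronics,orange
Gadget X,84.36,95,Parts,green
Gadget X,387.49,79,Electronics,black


Query: Row 2 ('Part R'), column 'name'
Value: Part R

Part R


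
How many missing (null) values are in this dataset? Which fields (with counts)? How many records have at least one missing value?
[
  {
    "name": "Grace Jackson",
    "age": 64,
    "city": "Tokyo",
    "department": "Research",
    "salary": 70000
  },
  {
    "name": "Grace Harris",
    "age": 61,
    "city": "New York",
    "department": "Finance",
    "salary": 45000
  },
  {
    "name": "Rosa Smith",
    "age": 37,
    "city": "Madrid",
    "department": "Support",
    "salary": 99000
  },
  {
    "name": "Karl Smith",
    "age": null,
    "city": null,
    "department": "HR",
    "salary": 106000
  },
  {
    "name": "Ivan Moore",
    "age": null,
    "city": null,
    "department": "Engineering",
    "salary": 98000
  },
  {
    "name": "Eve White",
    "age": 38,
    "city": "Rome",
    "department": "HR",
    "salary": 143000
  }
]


Checking for missing (null) values in 6 records:

  Grace Jackson: complete
  Grace Harris: complete
  Rosa Smith: complete
  Karl Smith: age, city
  Ivan Moore: age, city
  Eve White: complete

Per field:
  name: 0 missing
  age: 2 missing
  city: 2 missing
  department: 0 missing
  salary: 0 missing

Total missing values: 4
Records with any missing: 2

4 missing values (age: 2, city: 2); 2 incomplete records


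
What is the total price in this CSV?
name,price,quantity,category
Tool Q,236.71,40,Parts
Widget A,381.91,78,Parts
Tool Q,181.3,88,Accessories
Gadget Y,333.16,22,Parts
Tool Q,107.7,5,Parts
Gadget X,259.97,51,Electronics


Computing total price:
Values: [236.71, 381.91, 181.3, 333.16, 107.7, 259.97]
Sum = 1500.75

1500.75


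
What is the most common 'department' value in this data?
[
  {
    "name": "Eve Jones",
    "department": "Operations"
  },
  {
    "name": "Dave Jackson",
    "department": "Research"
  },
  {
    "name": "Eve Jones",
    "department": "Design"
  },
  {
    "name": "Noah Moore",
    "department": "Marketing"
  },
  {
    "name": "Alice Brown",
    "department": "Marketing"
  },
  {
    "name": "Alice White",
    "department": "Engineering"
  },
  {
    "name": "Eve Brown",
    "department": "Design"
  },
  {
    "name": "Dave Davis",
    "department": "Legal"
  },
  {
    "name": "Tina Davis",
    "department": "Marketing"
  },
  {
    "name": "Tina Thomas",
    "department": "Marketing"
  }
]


Counting 'department' values across 10 records:

  Marketing: 4 ####
  Design: 2 ##
  Operations: 1 #
  Research: 1 #
  Engineering: 1 #
  Legal: 1 #

Most common: Marketing (4 times)

Marketing (4 times)


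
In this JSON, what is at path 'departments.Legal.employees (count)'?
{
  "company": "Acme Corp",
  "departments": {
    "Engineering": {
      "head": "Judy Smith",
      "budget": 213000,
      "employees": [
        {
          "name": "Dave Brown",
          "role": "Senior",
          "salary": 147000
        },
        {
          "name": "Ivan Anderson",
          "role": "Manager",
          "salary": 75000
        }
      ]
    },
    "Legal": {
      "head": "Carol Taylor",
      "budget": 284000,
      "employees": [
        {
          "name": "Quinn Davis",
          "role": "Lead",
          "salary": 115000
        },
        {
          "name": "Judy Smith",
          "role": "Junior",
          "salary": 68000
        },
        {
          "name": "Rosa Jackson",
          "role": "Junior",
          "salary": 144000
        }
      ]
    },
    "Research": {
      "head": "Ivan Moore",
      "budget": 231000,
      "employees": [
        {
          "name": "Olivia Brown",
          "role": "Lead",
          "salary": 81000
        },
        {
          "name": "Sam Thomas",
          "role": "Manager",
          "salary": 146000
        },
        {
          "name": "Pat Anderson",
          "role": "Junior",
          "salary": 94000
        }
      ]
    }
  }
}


Path: departments.Legal.employees (count)

Navigate:
  -> departments
  -> Legal
  -> employees (array, length 3)

3


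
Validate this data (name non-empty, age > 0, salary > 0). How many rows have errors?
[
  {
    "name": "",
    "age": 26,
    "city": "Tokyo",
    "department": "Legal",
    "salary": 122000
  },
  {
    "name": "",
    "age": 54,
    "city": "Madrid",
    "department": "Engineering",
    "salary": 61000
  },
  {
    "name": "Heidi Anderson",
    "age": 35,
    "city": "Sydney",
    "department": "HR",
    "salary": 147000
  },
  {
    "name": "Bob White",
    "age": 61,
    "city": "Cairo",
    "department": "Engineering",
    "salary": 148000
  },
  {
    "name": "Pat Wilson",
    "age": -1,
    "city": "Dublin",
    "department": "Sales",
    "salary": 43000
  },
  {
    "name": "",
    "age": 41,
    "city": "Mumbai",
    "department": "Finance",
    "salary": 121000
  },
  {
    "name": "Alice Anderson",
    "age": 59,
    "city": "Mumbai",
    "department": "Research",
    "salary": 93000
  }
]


Validating 7 records:
Rules: name non-empty, age > 0, salary > 0

  Row 1 (???): empty name
  Row 2 (???): empty name
  Row 3 (Heidi Anderson): OK
  Row 4 (Bob White): OK
  Row 5 (Pat Wilson): negative age: -1
  Row 6 (???): empty name
  Row 7 (Alice Anderson): OK

Total errors: 4

4 errors


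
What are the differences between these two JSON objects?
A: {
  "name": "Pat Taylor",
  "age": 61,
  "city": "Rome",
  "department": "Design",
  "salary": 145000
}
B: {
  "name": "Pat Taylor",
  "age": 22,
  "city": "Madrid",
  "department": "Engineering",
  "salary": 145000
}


Comparing each field (in key order):
  name: same
  age: DIFFERENT
  city: DIFFERENT
  department: DIFFERENT
  salary: same
Differences:
  age: 61 -> 22
  city: Rome -> Madrid
  department: Design -> Engineering

3 field(s) changed

3 changes: age, city, department


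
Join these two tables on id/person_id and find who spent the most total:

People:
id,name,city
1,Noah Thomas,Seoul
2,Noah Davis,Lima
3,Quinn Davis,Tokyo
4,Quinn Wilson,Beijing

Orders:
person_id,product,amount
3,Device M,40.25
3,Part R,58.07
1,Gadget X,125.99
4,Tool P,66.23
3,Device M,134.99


Join on: people.id = orders.person_id

Joined rows:
  Quinn Davis (Tokyo) bought Device M for $40.25
  Quinn Davis (Tokyo) bought Part R for $58.07
  Noah Thomas (Seoul) bought Gadget X for $125.99
  Quinn Wilson (Beijing) bought Tool P for $66.23
  Quinn Davis (Tokyo) bought Device M for $134.99

Total per person:
  Quinn Davis: $233.31
  Noah Thomas: $125.99
  Quinn Wilson: $66.23

Top spender: Quinn Davis ($233.31)

Quinn Davis ($233.31)


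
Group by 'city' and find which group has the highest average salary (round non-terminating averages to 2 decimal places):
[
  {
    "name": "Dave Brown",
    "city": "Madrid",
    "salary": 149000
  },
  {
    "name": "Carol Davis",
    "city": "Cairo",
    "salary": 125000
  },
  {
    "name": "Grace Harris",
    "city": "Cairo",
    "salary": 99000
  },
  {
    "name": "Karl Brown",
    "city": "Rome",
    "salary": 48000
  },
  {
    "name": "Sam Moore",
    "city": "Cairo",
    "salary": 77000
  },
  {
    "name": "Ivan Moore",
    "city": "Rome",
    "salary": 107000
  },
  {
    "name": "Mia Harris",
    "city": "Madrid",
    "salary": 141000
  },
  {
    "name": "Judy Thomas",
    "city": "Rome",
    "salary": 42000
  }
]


Group by: city

Groups:
  Cairo: 3 people, avg salary = 301000/3 ≈ $100333.33
  Madrid: 2 people, avg salary = 290000/2 = $145000
  Rome: 3 people, avg salary = 197000/3 ≈ $65666.67

Highest average salary: Madrid ($145000)

Madrid ($145000)


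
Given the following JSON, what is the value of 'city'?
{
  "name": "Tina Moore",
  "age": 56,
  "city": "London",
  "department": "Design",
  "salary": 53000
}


Looking up field 'city'
Value: London

London


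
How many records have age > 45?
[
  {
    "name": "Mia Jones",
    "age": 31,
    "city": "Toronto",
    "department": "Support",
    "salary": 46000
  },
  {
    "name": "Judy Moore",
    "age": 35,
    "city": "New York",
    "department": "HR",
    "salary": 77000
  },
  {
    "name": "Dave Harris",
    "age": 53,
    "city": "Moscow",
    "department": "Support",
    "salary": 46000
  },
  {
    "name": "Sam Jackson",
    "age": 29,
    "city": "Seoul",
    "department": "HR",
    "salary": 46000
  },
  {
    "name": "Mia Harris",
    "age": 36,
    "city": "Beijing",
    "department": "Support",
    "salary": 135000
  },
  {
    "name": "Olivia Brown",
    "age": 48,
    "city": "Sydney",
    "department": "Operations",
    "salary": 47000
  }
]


Data: 6 records
Condition: age > 45

Checking each record:
  Mia Jones: 31
  Judy Moore: 35
  Dave Harris: 53 MATCH
  Sam Jackson: 29
  Mia Harris: 36
  Olivia Brown: 48 MATCH

Count: 2

2


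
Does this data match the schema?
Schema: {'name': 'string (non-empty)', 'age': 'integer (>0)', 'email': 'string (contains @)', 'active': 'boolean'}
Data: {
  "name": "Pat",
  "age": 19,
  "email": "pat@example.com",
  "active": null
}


Validating each field against schema:
  name: OK (non-empty string)
  age: OK (positive integer)
  email: OK (string with @)
  active: FAIL (null is not a boolean)

Result: INVALID (1 error: active)

INVALID (1 error: active)


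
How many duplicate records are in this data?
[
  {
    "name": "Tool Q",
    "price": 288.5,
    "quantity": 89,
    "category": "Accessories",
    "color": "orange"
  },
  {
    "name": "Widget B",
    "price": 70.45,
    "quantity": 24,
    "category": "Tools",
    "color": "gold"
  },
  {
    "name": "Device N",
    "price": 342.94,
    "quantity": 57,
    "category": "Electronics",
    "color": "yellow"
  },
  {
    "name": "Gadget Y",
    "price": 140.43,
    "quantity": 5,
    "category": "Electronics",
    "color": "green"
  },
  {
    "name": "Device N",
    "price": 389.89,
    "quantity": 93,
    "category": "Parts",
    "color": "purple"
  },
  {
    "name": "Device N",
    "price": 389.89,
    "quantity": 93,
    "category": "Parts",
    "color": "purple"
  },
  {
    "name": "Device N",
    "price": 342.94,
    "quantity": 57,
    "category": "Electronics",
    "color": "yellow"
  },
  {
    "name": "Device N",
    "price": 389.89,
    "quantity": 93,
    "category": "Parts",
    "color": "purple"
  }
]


Checking 8 records for duplicates:

  Row 1: Tool Q ($288.5, qty 89)
  Row 2: Widget B ($70.45, qty 24)
  Row 3: Device N ($342.94, qty 57)
  Row 4: Gadget Y ($140.43, qty 5)
  Row 5: Device N ($389.89, qty 93)
  Row 6: Device N ($389.89, qty 93) <-- DUPLICATE
  Row 7: Device N ($342.94, qty 57) <-- DUPLICATE
  Row 8: Device N ($389.89, qty 93) <-- DUPLICATE

Duplicates found: 3
Unique records: 5

3 duplicates, 5 unique


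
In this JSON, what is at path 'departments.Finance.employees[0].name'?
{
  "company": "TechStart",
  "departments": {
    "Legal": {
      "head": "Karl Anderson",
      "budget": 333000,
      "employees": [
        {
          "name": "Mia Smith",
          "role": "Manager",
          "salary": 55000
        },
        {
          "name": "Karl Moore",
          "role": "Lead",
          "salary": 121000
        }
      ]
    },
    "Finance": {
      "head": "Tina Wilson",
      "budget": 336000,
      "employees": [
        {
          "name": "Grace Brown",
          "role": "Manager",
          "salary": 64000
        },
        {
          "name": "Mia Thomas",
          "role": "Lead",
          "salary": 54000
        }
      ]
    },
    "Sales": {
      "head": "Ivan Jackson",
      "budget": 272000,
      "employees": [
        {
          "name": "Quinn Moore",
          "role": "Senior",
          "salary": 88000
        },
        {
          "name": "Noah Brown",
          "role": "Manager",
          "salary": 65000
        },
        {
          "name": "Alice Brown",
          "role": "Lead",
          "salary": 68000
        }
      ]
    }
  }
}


Path: departments.Finance.employees[0].name

Navigate:
  -> departments
  -> Finance
  -> employees[0].name = 'Grace Brown'

Grace Brown


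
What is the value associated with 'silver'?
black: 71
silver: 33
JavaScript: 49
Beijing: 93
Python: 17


Looking up key 'silver'
Value: 33

33


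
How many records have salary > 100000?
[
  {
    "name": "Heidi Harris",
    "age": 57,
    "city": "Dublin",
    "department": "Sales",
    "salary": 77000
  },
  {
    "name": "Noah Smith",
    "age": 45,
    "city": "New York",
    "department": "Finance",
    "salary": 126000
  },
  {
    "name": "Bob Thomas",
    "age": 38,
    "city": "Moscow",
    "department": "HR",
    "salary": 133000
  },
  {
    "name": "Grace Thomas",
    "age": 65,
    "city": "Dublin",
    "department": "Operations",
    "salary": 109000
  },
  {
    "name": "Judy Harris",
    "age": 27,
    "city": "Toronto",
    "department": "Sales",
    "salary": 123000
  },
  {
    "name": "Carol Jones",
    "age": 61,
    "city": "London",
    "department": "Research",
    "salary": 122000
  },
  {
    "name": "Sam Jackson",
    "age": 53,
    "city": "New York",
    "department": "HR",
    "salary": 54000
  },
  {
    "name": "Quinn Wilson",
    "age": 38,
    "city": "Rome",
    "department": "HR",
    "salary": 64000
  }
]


Data: 8 records
Condition: salary > 100000

Checking each record:
  Heidi Harris: 77000
  Noah Smith: 126000 MATCH
  Bob Thomas: 133000 MATCH
  Grace Thomas: 109000 MATCH
  Judy Harris: 123000 MATCH
  Carol Jones: 122000 MATCH
  Sam Jackson: 54000
  Quinn Wilson: 64000

Count: 5

5


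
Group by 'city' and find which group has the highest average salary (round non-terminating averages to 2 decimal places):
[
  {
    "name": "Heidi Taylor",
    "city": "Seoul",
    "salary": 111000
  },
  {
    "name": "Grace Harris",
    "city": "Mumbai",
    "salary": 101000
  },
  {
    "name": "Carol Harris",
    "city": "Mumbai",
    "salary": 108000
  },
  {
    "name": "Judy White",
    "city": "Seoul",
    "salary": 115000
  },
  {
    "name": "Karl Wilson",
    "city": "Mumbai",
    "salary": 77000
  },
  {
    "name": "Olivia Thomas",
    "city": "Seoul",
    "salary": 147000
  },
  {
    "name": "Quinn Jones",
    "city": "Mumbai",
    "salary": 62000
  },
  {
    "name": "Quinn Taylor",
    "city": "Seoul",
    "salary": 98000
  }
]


Group by: city

Groups:
  Mumbai: 4 people, avg salary = 348000/4 = $87000
  Seoul: 4 people, avg salary = 471000/4 = $117750

Highest average salary: Seoul ($117750)

Seoul ($117750)


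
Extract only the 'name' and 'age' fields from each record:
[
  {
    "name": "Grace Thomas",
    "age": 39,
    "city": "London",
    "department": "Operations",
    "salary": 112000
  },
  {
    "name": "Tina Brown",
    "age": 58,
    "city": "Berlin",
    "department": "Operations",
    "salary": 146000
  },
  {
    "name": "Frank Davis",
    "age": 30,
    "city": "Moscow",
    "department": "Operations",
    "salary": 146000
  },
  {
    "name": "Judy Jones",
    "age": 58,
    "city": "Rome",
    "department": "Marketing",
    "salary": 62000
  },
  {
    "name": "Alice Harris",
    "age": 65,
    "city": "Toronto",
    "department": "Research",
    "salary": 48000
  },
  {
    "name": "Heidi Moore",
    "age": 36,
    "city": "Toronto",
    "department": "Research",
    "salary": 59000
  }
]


Original: 6 records with fields: name, age, city, department, salary
Keep: ['name', 'age']
Drop: ['city', 'department', 'salary']
Result: 6 records, 2 fields each

[
  {
    "name": "Grace Thomas",
    "age": 39
  },
  {
    "name": "Tina Brown",
    "age": 58
  },
  {
    "name": "Frank Davis",
    "age": 30
  },
  {
    "name": "Judy Jones",
    "age": 58
  },
  {
    "name": "Alice Harris",
    "age": 65
  },
  {
    "name": "Heidi Moore",
    "age": 36
  }
]


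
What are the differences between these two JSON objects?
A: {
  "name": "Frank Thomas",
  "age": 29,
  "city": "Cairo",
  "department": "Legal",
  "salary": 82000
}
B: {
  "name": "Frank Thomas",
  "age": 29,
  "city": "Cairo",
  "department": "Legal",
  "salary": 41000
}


Comparing each field (in key order):
  name: same
  age: same
  city: same
  department: same
  salary: DIFFERENT
Differences:
  salary: 82000 -> 41000

1 field(s) changed

1 change: salary


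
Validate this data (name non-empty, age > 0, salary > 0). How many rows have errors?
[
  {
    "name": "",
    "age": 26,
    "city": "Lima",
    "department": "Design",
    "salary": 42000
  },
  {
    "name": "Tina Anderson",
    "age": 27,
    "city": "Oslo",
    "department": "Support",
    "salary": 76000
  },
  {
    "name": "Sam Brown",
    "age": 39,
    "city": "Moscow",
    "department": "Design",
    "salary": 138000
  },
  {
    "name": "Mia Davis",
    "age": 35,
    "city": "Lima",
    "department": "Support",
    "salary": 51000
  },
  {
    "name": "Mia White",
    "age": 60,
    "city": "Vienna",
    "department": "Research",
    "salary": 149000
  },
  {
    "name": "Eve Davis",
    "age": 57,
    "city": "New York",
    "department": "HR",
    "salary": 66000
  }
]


Validating 6 records:
Rules: name non-empty, age > 0, salary > 0

  Row 1 (???): empty name
  Row 2 (Tina Anderson): OK
  Row 3 (Sam Brown): OK
  Row 4 (Mia Davis): OK
  Row 5 (Mia White): OK
  Row 6 (Eve Davis): OK

Total errors: 1

1 errors


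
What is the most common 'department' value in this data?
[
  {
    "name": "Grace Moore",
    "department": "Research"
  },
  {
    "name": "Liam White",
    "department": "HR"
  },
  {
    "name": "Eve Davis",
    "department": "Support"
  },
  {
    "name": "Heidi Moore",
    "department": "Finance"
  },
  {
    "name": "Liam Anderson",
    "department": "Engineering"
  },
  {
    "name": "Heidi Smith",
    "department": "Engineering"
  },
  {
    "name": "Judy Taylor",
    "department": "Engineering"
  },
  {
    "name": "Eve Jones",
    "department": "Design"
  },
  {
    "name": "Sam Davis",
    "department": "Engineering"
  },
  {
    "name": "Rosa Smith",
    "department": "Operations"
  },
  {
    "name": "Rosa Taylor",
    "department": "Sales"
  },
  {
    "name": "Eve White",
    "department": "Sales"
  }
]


Counting 'department' values across 12 records:

  Engineering: 4 ####
  Sales: 2 ##
  Research: 1 #
  HR: 1 #
  Support: 1 #
  Finance: 1 #
  Design: 1 #
  Operations: 1 #

Most common: Engineering (4 times)

Engineering (4 times)


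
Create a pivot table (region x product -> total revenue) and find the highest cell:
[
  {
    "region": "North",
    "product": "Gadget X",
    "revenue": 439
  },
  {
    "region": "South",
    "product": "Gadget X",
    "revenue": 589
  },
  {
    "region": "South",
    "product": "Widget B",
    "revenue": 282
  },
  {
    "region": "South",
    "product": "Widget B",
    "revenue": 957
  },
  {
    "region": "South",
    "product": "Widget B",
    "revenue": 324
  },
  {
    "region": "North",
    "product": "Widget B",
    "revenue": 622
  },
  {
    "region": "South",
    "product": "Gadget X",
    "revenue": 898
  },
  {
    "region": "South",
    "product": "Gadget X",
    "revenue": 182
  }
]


Pivot: region (rows) x product (columns) -> total revenue

     Gadget X      Widget B    
North          439           622  
South         1669          1563  

Highest: South / Gadget X = $1669

South / Gadget X = $1669


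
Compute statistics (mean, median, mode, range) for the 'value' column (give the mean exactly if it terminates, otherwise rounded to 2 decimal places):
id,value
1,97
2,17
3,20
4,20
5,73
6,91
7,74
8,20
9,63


Data: [97, 17, 20, 20, 73, 91, 74, 20, 63]
Count: 9
Sum: 475
Mean: 475/9 ≈ 52.78 (rounded to 2 decimal places)
Sorted: [17, 20, 20, 20, 63, 73, 74, 91, 97]
Median: 63.0
Mode: 20 (3 times)
Range: 97 - 17 = 80
Min: 17, Max: 97

mean≈52.78, median=63.0, mode=20, range=80


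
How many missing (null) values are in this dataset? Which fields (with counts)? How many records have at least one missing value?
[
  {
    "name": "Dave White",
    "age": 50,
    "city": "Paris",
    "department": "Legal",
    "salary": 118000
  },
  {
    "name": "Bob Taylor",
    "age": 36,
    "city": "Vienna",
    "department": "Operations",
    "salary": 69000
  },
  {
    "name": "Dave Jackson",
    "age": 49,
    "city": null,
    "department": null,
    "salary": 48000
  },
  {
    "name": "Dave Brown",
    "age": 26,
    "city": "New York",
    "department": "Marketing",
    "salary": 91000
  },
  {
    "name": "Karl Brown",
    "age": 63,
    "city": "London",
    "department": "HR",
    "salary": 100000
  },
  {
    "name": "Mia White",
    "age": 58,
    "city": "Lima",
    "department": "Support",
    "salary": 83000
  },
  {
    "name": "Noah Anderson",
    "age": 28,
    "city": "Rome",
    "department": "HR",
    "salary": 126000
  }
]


Checking for missing (null) values in 7 records:

  Dave White: complete
  Bob Taylor: complete
  Dave Jackson: city, department
  Dave Brown: complete
  Karl Brown: complete
  Mia White: complete
  Noah Anderson: complete

Per field:
  name: 0 missing
  age: 0 missing
  city: 1 missing
  department: 1 missing
  salary: 0 missing

Total missing values: 2
Records with any missing: 1

2 missing values (city: 1, department: 1); 1 incomplete records
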